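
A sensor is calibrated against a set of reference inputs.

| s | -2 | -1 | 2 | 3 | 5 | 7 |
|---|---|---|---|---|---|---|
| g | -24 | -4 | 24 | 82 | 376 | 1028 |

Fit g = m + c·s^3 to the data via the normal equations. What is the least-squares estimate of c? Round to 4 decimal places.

Setting ∂/∂m … = 0 gives: 6·m + 494·c = 1482;  494·m + 134132·c = 402206.
Eliminating c: 134132·(row 1) − 494·(row 2) gives 560756·m = 134132·1482 − 494·402206 = 93860, so m = 23465/140189.
Then c = (402206 − 494·(23465/140189))/134132 = 420282/140189.

c = 2.9980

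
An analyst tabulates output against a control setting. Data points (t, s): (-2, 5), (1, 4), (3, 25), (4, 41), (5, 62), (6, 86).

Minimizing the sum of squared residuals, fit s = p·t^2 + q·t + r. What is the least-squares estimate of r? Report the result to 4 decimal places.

Normal-equation sums: Σt^2·t^2 = 2275, Σt^2·t = 425, Σt^2 = 91, Σt·t = 91, Σt = 17, Σ1 = 6.
And Σt^2·s = 5551, Σt·s = 1059, Σs = 223.
Normal equations: [[2275, 425, 91]; [425, 91, 17]; [91, 17, 6]]·[p, q, r]ᵀ = [5551, 1059, 223]ᵀ.
Solving the 3×3 system (Gaussian elimination) gives p = 5861/2832, q = 91/48, r = 24/59.

r = 0.4068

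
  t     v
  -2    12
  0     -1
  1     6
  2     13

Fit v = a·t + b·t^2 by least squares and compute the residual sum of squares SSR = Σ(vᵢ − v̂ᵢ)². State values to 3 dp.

SSR = 6.959

Compute the Gram sums: Σt·t = 9, Σt·t^2 = 1, Σt^2·t^2 = 33.
And Σt·v = 8, Σt^2·v = 106.
XᵀX·[a, b]ᵀ = Xᵀv becomes [[9, 1]; [1, 33]]·[a, b]ᵀ = [8, 106]ᵀ.
Δ = 9·33 − 1² = 296.
a = (8·33 − 1·106)/296 = 79/148; b = (9·106 − 1·8)/296 = 473/148.
Residuals: 21/74, -1, 84/37, -63/74; SSR = 515/74.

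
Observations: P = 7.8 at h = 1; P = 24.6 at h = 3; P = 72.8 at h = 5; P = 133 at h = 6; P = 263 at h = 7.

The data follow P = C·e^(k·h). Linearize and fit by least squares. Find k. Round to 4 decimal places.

Taking logs, ln P = k·h + ln C, so regress ln P on h.
Σh = 22.0000, Σ(h)² = 120.0000, Σln P = 20.0071, Σh·ln P = 101.4481.
Normal system: [[120.0000, 22.0000]; [22.0000, 5]]·[k, ln C]ᵀ = [101.4481, 20.0071]ᵀ.
Δ = 120.0000·5 − (22.0000)² = 116.0000; k = (101.4481·5 − 22.0000·20.0071)/116.0000 = 0.57832, ln C = (120.0000·20.0071 − 22.0000·101.4481)/116.0000 = 1.45683.

k = 0.5783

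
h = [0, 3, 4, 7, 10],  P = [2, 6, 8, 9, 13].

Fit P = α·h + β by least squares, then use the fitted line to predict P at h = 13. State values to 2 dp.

MᵀM·[α, β]ᵀ = MᵀP reads: 174·α + 24·β = 243;  24·α + 5·β = 38.
(Σh·h = 174, Σh = 24, Σ1 = 5, Σh·P = 243, ΣP = 38.)
Δ = 174·5 − 24² = 294.
α = (243·5 − 24·38)/294 = 101/98; β = (174·38 − 24·243)/294 = 130/49.
At h = 13: P̂ = (101/98)·(13) + (130/49)·(1) = 1573/98.

P̂ = 16.05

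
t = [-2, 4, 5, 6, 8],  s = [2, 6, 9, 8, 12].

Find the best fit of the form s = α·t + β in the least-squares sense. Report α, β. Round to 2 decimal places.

α = 0.94, β = 3.44

Entries of MᵀM: Σt·t = 145, Σt = 21, Σ1 = 5.
Moment sums: Σt·s = 209, Σs = 37.
Eliminating β: 5·(row 1) − 21·(row 2) gives 284·α = 5·209 − 21·37 = 268, so α = 67/71.
Then β = (37 − 21·(67/71))/5 = 244/71.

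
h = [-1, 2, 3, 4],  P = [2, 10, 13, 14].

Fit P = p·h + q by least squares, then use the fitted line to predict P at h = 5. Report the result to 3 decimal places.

P̂ = 17.250

The normal system MᵀM·[p, q]ᵀ = MᵀP is [[30, 8]; [8, 4]]·[p, q]ᵀ = [113, 39]ᵀ.
Eliminating q: 4·(row 1) − 8·(row 2) gives 56·p = 4·113 − 8·39 = 140, so p = 5/2.
Then q = (39 − 8·(5/2))/4 = 19/4.
At h = 5: P̂ = (5/2)·(5) + (19/4)·(1) = 69/4.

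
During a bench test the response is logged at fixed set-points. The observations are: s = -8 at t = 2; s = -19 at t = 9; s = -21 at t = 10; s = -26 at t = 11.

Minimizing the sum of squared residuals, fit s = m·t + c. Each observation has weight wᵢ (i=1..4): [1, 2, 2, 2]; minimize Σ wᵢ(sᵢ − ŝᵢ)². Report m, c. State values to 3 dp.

With design matrix M, MᵀWM = [[608, 62]; [62, 7]] and MᵀWs = [-1350, -140]ᵀ.
Determinant 608·7 − 62² = 412.
m = ((-1350)·7 − 62·(-140))/412 = -385/206; c = (608·(-140) − 62·(-1350))/412 = -355/103.

m = -1.869, c = -3.447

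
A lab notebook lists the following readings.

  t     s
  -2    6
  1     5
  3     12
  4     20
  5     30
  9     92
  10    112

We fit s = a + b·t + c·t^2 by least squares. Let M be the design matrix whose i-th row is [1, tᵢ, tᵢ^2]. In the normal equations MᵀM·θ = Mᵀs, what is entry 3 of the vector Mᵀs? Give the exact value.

Entry 3 ↔ basis t^2, so (Mᵀs)_{3} = Σᵢ (t^2)·sᵢ = (4)·(6) + (1)·(5) + (9)·(12) + (16)·(20) + (25)·(30) + (81)·(92) + (100)·(112) = 19859.

19859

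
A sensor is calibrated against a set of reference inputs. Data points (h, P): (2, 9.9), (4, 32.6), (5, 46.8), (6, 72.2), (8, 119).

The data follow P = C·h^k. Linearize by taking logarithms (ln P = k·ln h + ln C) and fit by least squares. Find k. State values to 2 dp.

k = 1.80

Let Y = ln P. Fitting Y = k·ln h + ln C by least squares:
XᵀX = [[12.5270, 7.5601]; [7.5601, 5]], rhs = [30.2147, 18.6813]ᵀ  (here Σln h = 7.5601, Σ(ln h)² = 12.5270, Σln P = 18.6813, Σln h·ln P = 30.2147).
Δ = 12.5270·5 − (7.5601)² = 5.4804; k = (30.2147·5 − 7.5601·18.6813)/5.4804 = 1.79575, ln C = (12.5270·18.6813 − 7.5601·30.2147)/5.4804 = 1.02105.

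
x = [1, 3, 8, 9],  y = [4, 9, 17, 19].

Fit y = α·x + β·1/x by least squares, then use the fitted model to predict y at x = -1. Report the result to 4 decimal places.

ŷ = -4.5446

With design matrix A, AᵀA = [[155, 4]; [4, 5905/5184]] and Aᵀy = [338, 809/72]ᵀ.
Eliminating β: (5905/5184)·(row 1) − 4·(row 2) gives (832331/5184)·α = (5905/5184)·338 − 4·(809/72) = 881449/2592, so α = 1762898/832331.
Then β = ((809/72) − 4·(1762898/832331))/(5905/5184) = 2019672/832331.
At x = -1: ŷ = (1762898/832331)·(-1) + (2019672/832331)·(-1) = -3782570/832331.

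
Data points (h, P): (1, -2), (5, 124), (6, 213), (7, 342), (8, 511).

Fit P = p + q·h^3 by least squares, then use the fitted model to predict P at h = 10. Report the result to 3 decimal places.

Sums needed: Σ1 = 5, Σh^3 = 1197, Σh^3·h^3 = 442075.
Moment sums: ΣP = 1188, Σh^3·P = 440444.
AᵀA·[p, q]ᵀ = AᵀP becomes [[5, 1197]; [1197, 442075]]·[p, q]ᵀ = [1188, 440444]ᵀ.
det = 5·442075 − 1197² = 777566.
p = (1188·442075 − 1197·440444)/777566 = -1013184/388783; q = (5·440444 − 1197·1188)/777566 = 390092/388783.
At h = 10: P̂ = (-1013184/388783)·(1) + (390092/388783)·(1000) = 389078816/388783.

P̂ = 1000.761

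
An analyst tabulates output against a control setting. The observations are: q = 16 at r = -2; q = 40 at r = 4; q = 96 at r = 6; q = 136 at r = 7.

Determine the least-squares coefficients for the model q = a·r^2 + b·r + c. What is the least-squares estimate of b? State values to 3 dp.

b = -2.322

Setting ∂/∂a … = 0 gives: 3969·a + 615·b + 105·c = 10824;  615·a + 105·b + 15·c = 1656;  105·a + 15·b + 4·c = 288.
Inverting the 3×3 Gram matrix, [a, b, c]ᵀ = [352/113, -1312/565, -120/113]ᵀ.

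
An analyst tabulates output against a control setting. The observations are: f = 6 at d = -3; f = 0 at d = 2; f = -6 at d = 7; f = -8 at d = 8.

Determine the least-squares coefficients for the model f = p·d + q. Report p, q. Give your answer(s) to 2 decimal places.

Normal-equation sums: Σd·d = 126, Σd = 14, Σ1 = 4.
Moment sums: Σd·f = -124, Σf = -8.
Normal equations: [[126, 14]; [14, 4]]·[p, q]ᵀ = [-124, -8]ᵀ.
det = 126·4 − 14² = 308.
p = ((-124)·4 − 14·(-8))/308 = -96/77; q = (126·(-8) − 14·(-124))/308 = 26/11.

p = -1.25, q = 2.36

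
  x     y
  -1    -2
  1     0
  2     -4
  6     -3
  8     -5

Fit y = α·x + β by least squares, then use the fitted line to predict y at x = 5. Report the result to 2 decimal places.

With design matrix M, MᵀM = [[106, 16]; [16, 5]] and Mᵀy = [-64, -14]ᵀ.
det = 106·5 − 16² = 274.
α = ((-64)·5 − 16·(-14))/274 = -48/137; β = (106·(-14) − 16·(-64))/274 = -230/137.
At x = 5: ŷ = (-48/137)·(5) + (-230/137)·(1) = -470/137.

ŷ = -3.43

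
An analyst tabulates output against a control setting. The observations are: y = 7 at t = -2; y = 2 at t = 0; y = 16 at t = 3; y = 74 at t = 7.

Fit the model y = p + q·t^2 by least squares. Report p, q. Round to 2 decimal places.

Entries of MᵀM: Σ1 = 4, Σt^2 = 62, Σt^2·t^2 = 2498.
Right-hand side: Σy = 99, Σt^2·y = 3798.
Determinant 4·2498 − 62² = 6148.
p = (99·2498 − 62·3798)/6148 = 5913/3074; q = (4·3798 − 62·99)/6148 = 4527/3074.

p = 1.92, q = 1.47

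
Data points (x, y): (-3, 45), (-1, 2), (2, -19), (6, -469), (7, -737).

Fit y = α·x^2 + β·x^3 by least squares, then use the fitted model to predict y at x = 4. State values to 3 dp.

Forming AᵀA = [[3795, 24371]; [24371, 165099]] and Aᵀy = [-52666, -355464]ᵀ gives AᵀA·[α, β]ᵀ = Aᵀy.
det = 3795·165099 − 24371² = 32605064.
α = ((-52666)·165099 − 24371·(-355464))/32605064 = -16045395/16302532; β = (3795·(-355464) − 24371·(-52666))/32605064 = -32731397/16302532.
At x = 4: ŷ = (-16045395/16302532)·(16) + (-32731397/16302532)·(64) = -587883932/4075633.

ŷ = -144.244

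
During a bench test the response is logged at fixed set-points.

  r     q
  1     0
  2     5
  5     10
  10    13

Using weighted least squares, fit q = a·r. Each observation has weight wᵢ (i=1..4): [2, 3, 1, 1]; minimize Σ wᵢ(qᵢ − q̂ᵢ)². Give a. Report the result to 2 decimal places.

a = 1.51

Entries of AᵀWA: Σwᵢ·r·r = 139.
Moment sums: Σwᵢ·r·q = 210.
So AᵀWA·[a]ᵀ = AᵀWq: [[139]]·[a]ᵀ = [210]ᵀ.
Hence a = 210 / 139 ≈ 1.51079.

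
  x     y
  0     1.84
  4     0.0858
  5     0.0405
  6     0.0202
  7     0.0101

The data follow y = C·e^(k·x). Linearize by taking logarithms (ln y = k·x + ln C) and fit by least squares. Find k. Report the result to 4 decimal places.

Let Y = ln y. Fitting Y = k·x + ln C by least squares:
Σx = 22.0000, Σ(x)² = 126.0000, Σln y = -13.5497, Σx·ln y = -81.4342.
Normal system: [[126.0000, 22.0000]; [22.0000, 5]]·[k, ln C]ᵀ = [-81.4342, -13.5497]ᵀ.
Slope k = (n·Σx·ln y − Σx·Σln y)/(n·Σ(x)² − (Σx)²) = (5·-81.4342 − 22.0000·-13.5497)/146.0000 = -0.74710; ln C = (Σln y − k·Σx)/n = 0.57731.

k = -0.7471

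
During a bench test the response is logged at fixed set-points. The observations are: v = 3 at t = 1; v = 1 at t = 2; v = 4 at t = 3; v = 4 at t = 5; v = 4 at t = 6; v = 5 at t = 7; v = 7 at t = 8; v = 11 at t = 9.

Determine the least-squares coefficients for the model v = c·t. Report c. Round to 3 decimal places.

Entries of MᵀM: Σt·t = 269.
For Mᵀv: Σt·v = 251.
Normal equations: [[269]]·[c]ᵀ = [251]ᵀ.
Hence c = 251 / 269 ≈ 0.933086.

c = 0.933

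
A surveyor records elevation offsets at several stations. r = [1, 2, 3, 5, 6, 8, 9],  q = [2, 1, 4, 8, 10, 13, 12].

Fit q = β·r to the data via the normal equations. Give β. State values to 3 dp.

β = 1.491

Setting ∂/∂β … = 0 gives: 220·β = 328.
Hence β = 328 / 220 ≈ 1.49091.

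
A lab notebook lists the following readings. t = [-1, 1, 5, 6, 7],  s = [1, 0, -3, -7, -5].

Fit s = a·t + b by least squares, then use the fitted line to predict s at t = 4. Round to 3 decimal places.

ŝ = -3.161

Normal-equation sums: Σt·t = 112, Σt = 18, Σ1 = 5.
Right-hand side: Σt·s = -93, Σs = -14.
Determinant 112·5 − 18² = 236.
a = ((-93)·5 − 18·(-14))/236 = -213/236; b = (112·(-14) − 18·(-93))/236 = 53/118.
At t = 4: ŝ = (-213/236)·(4) + (53/118)·(1) = -373/118.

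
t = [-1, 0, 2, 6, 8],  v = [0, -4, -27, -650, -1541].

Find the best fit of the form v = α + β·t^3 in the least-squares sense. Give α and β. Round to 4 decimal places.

α = -3.0238, β = -3.0026

With design matrix X, XᵀX = [[5, 735]; [735, 308865]] and Xᵀv = [-2222, -929608]ᵀ.
Determinant 5·308865 − 735² = 1004100.
α = ((-2222)·308865 − 735·(-929608))/1004100 = -20241/6694; β = (5·(-929608) − 735·(-2222))/1004100 = -301487/100410.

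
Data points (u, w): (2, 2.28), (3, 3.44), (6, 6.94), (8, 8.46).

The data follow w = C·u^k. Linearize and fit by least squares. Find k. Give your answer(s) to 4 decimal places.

k = 0.9616

Taking logs, ln w = k·ln u + ln C, so regress ln w on ln u.
Σln u = 5.6630, Σ(ln u)² = 9.2219, Σln w = 6.1323, Σln u·ln w = 9.8401.
Equations: 9.2219·k + 5.6630·ln C = 9.8401;  5.6630·k + 4·ln C = 6.1323.
Δ = 9.2219·4 − (5.6630)² = 4.8184; k = (9.8401·4 − 5.6630·6.1323)/4.8184 = 0.96161, ln C = (9.2219·6.1323 − 5.6630·9.8401)/4.8184 = 0.17169.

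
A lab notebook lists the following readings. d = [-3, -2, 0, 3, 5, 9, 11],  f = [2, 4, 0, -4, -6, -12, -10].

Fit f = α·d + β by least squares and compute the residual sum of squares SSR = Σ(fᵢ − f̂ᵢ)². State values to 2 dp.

Compute the Gram sums: Σd·d = 249, Σd = 23, Σ1 = 7.
Moment sums: Σd·f = -274, Σf = -26.
So XᵀX·[α, β]ᵀ = Xᵀf: [[249, 23]; [23, 7]]·[α, β]ᵀ = [-274, -26]ᵀ.
Eliminating β: 7·(row 1) − 23·(row 2) gives 1214·α = 7·(-274) − 23·(-26) = -1320, so α = -660/607.
Then β = ((-26) − 23·(-660/607))/7 = -86/607.
Residuals: -680/607, 1194/607, 86/607, -362/607, -256/607, -1258/607, 1276/607; SSR = 8736/607.

SSR = 14.39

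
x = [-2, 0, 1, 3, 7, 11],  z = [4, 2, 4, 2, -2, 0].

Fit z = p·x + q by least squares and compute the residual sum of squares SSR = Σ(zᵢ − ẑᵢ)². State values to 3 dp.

SSR = 9.818

With design matrix A, AᵀA = [[184, 20]; [20, 6]] and Aᵀz = [-12, 10]ᵀ.
Eliminating q: 6·(row 1) − 20·(row 2) gives 704·p = 6·(-12) − 20·10 = -272, so p = -17/44.
Then q = (10 − 20·(-17/44))/6 = 65/22.
Residuals: 3/11, -21/22, 63/44, 9/44, -9/4, 57/44; SSR = 108/11.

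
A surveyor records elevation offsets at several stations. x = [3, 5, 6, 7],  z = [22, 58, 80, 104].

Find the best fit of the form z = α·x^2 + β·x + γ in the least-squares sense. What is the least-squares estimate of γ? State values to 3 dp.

Setting ∂/∂α … = 0 gives: 4403·α + 711·β + 119·γ = 9624;  711·α + 119·β + 21·γ = 1564;  119·α + 21·β + 4·γ = 264.
(Σx^2·x^2 = 4403, Σx^2·x = 711, Σx^2 = 119, Σx·x = 119, Σx = 21, Σ1 = 4, Σx^2·z = 9624, Σx·z = 1564, Σz = 264.)
Inverting the 3×3 Gram matrix, [α, β, γ]ᵀ = [27/22, 907/110, -69/5]ᵀ.

γ = -13.800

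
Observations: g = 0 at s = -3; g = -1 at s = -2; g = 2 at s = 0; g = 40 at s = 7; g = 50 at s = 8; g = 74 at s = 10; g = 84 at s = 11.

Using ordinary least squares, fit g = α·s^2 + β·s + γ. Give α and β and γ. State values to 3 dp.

α = 0.502, β = 2.067, γ = 1.550

Entries of MᵀM: Σs^2·s^2 = 31235, Σs^2·s = 3151, Σs^2 = 347, Σs·s = 347, Σs = 31, Σ1 = 7.
For Mᵀg: Σs^2·g = 22720, Σs·g = 2346, Σg = 249.
Normal equations: [[31235, 3151, 347]; [3151, 347, 31]; [347, 31, 7]]·[α, β, γ]ᵀ = [22720, 2346, 249]ᵀ.
Solving the 3×3 system (Gaussian elimination) gives α = 73993/147504, β = 304909/147504, γ = 38113/24584.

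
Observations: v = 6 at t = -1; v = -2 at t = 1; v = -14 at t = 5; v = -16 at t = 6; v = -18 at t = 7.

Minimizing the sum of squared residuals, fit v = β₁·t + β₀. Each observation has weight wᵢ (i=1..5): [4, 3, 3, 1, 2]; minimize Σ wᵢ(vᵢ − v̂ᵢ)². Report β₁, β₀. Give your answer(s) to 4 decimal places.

Normal-equation sums: Σwᵢ·t·t = 216, Σwᵢ·t = 34, Σwᵢ·1 = 13.
Right-hand side: Σwᵢ·t·v = -588, Σwᵢ·v = -76.
Normal equations: [[216, 34]; [34, 13]]·[β₁, β₀]ᵀ = [-588, -76]ᵀ.
det = 216·13 − 34² = 1652.
β₁ = ((-588)·13 − 34·(-76))/1652 = -1265/413; β₀ = (216·(-76) − 34·(-588))/1652 = 894/413.

β₁ = -3.0630, β₀ = 2.1646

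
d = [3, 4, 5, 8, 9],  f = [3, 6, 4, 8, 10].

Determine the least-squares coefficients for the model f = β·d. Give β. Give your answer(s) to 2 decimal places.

Forming XᵀX = [[195]] and Xᵀf = [207]ᵀ gives XᵀX·[β]ᵀ = Xᵀf.
β = 207/195 = 1.06154.

β = 1.06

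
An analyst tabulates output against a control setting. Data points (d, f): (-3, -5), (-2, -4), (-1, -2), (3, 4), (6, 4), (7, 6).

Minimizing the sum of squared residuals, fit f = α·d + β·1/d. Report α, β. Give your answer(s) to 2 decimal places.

α = 0.82, β = 2.36

Normal-equation sums: Σd·d = 108, Σd·1/d = 6, Σ1/d·1/d = 149/98.
Right-hand side: Σd·f = 103, Σ1/d·f = 179/21.
AᵀA·[α, β]ᵀ = Aᵀf becomes [[108, 6]; [6, 149/98]]·[α, β]ᵀ = [103, 179/21]ᵀ.
Eliminating β: (149/98)·(row 1) − 6·(row 2) gives (6282/49)·α = (149/98)·103 − 6·(179/21) = 10335/98, so α = 3445/4188.
Then β = ((179/21) − 6·(3445/4188))/(149/98) = 2471/1047.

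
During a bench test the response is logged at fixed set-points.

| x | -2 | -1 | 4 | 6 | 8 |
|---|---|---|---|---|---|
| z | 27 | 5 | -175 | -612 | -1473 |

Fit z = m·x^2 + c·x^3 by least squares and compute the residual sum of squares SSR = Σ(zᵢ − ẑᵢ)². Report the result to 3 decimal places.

SSR = 3.007

With design matrix A, AᵀA = [[5665, 41535]; [41535, 312961]] and Aᵀz = [-118991, -897789]ᵀ.
Eliminating c: 312961·(row 1) − 41535·(row 2) gives 47767840·m = 312961·(-118991) − 41535·(-897789) = 50123764, so m = 12530941/11941960.
Then c = ((-897789) − 41535·(12530941/11941960))/312961 = -7184175/2388392.
Residuals: -3764461/2985490, 1407248/1492745, 1074743/1492745, -171099/2985490, -124913/1492745; SSR = 8978269/2985490.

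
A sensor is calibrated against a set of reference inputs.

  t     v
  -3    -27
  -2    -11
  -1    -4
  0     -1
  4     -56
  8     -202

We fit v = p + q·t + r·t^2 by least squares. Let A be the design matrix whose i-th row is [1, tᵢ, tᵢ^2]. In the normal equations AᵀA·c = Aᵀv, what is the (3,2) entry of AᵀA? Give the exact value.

Row 3 ↔ basis t^2, column 2 ↔ basis t, so (AᵀA)_{3,2} = Σᵢ (t^2)·(t) = (9)·(-3) + (4)·(-2) + (1)·(-1) + (0)·(0) + (16)·(4) + (64)·(8) = 540.

540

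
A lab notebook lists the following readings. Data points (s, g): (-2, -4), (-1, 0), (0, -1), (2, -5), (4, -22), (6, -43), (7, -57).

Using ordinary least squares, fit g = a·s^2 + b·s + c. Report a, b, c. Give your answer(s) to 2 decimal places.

a = -1.05, b = -0.75, c = -0.60

Entries of AᵀA: Σs^2·s^2 = 3986, Σs^2·s = 622, Σs^2 = 110, Σs·s = 110, Σs = 16, Σ1 = 7.
Moment sums: Σs^2·g = -4729, Σs·g = -747, Σg = -132.
So AᵀA·[a, b, c]ᵀ = Aᵀg: [[3986, 622, 110]; [622, 110, 16]; [110, 16, 7]]·[a, b, c]ᵀ = [-4729, -747, -132]ᵀ.
Solving the 3×3 system (Gaussian elimination) gives a = -52363/49764, b = -37519/49764, c = -4967/8294.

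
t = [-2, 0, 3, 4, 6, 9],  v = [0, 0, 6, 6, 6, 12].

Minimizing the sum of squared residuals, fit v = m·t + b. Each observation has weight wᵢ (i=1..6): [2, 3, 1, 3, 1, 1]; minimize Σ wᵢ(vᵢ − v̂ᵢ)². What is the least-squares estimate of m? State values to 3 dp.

m = 1.118

Sums needed: Σwᵢ·t·t = 182, Σwᵢ·t = 26, Σwᵢ·1 = 11.
For XᵀWv: Σwᵢ·t·v = 234, Σwᵢ·v = 42.
Determinant 182·11 − 26² = 1326.
m = (234·11 − 26·42)/1326 = 19/17; b = (182·42 − 26·234)/1326 = 20/17.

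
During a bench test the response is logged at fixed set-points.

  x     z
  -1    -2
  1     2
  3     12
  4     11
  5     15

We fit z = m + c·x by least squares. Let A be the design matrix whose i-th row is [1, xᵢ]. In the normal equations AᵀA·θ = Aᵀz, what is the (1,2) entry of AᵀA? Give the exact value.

Row 1 ↔ basis 1, column 2 ↔ basis x, so (AᵀA)_{1,2} = Σᵢ x = (1)·(-1) + (1)·(1) + (1)·(3) + (1)·(4) + (1)·(5) = 12.

12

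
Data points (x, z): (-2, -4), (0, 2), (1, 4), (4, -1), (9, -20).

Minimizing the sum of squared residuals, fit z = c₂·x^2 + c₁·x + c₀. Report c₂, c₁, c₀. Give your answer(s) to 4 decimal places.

c₂ = -0.4334, c₁ = 1.4776, c₀ = 1.4953

Forming MᵀM = [[6834, 786, 102]; [786, 102, 12]; [102, 12, 5]] and Mᵀz = [-1648, -172, -19]ᵀ gives MᵀM·[c₂, c₁, c₀]ᵀ = Mᵀz.
Inverting the 3×3 Gram matrix, [c₂, c₁, c₀]ᵀ = [-3313/7644, 3765/2548, 1905/1274]ᵀ.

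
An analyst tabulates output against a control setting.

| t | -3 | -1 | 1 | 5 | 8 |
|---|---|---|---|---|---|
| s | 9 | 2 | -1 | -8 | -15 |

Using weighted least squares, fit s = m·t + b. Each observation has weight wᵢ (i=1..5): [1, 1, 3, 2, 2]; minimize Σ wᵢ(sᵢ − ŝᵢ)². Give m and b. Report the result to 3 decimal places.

m = -2.027, b = 1.410

Entries of XᵀWX: Σwᵢ·t·t = 191, Σwᵢ·t = 25, Σwᵢ·1 = 9.
Moment sums: Σwᵢ·t·s = -352, Σwᵢ·s = -38.
XᵀWX·[m, b]ᵀ = XᵀWs becomes [[191, 25]; [25, 9]]·[m, b]ᵀ = [-352, -38]ᵀ.
det = 191·9 − 25² = 1094.
m = ((-352)·9 − 25·(-38))/1094 = -1109/547; b = (191·(-38) − 25·(-352))/1094 = 771/547.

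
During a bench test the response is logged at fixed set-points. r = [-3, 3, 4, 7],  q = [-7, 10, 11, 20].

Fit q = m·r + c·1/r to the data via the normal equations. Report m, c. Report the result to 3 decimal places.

XᵀX·[m, c]ᵀ = Xᵀq reads: 83·m + 4·c = 235;  4·m + (2153/7056)·c = 947/84.
Δ = 83·(2153/7056) − 4² = 65803/7056.
m = (235·(2153/7056) − 4·(947/84))/(65803/7056) = 187763/65803; c = (83·(947/84) − 4·235)/(65803/7056) = -30156/65803.

m = 2.853, c = -0.458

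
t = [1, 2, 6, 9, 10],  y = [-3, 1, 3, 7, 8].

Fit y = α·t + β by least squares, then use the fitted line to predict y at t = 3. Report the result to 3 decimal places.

Entries of XᵀX: Σt·t = 222, Σt = 28, Σ1 = 5.
Right-hand side: Σt·y = 160, Σy = 16.
So XᵀX·[α, β]ᵀ = Xᵀy: [[222, 28]; [28, 5]]·[α, β]ᵀ = [160, 16]ᵀ.
Eliminating β: 5·(row 1) − 28·(row 2) gives 326·α = 5·160 − 28·16 = 352, so α = 176/163.
Then β = (16 − 28·(176/163))/5 = -464/163.
At t = 3: ŷ = (176/163)·(3) + (-464/163)·(1) = 64/163.

ŷ = 0.393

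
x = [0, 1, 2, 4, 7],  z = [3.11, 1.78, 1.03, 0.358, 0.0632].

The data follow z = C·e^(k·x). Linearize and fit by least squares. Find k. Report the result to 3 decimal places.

k = -0.554

Linearized form: ln z = k·x + ln C. From the 5 transformed points,
AᵀA = [[70.0000, 14.0000]; [14.0000, 5]], rhs = [-22.8033, -2.0479]ᵀ  (here Σx = 14.0000, Σ(x)² = 70.0000, Σln z = -2.0479, Σx·ln z = -22.8033).
Solving (det = 154.0000): k = -0.55420, ln C = 1.14217.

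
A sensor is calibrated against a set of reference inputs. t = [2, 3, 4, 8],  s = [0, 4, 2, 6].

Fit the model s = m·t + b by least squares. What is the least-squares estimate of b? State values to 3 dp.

b = -0.482

The normal system AᵀA·[m, b]ᵀ = Aᵀs is [[93, 17]; [17, 4]]·[m, b]ᵀ = [68, 12]ᵀ.
det = 93·4 − 17² = 83.
m = (68·4 − 17·12)/83 = 68/83; b = (93·12 − 17·68)/83 = -40/83.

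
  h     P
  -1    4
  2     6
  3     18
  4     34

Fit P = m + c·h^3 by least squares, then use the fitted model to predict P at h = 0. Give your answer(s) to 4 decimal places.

Sums needed: Σ1 = 4, Σh^3 = 98, Σh^3·h^3 = 4890.
For MᵀP: ΣP = 62, Σh^3·P = 2706.
Eliminating c: 4890·(row 1) − 98·(row 2) gives 9956·m = 4890·62 − 98·2706 = 37992, so m = 9498/2489.
Then c = (2706 − 98·(9498/2489))/4890 = 1187/2489.
At h = 0: P̂ = (9498/2489)·(1) + (1187/2489)·(0) = 9498/2489.

P̂ = 3.8160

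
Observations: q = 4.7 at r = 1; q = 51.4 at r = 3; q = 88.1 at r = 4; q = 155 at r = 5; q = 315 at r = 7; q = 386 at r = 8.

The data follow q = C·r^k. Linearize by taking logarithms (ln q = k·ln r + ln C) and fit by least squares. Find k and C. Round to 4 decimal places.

Taking logs, ln q = k·ln r + ln C, so regress ln q on ln r.
Σln r = 8.1197, Σ(ln r)² = 13.8297, Σln q = 26.7175, Σln r·ln q = 42.2325.
Equations: 13.8297·k + 8.1197·ln C = 42.2325;  8.1197·k + 6·ln C = 26.7175.
Slope k = (n·Σln r·ln q − Σln r·Σln q)/(n·Σ(ln r)² − (Σln r)²) = (6·42.2325 − 8.1197·26.7175)/17.0487 = 2.13840; ln C = (Σln q − k·Σln r)/n = 1.55906, so C = exp(1.55906) = 4.75434.

k = 2.1384, C = 4.7543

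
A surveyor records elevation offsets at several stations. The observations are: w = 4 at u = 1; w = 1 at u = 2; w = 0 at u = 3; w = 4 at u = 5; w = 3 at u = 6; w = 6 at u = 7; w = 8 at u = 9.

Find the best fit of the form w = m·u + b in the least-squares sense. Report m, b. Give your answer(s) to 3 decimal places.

m = 0.717, b = 0.335

MᵀM·[m, b]ᵀ = Mᵀw reads: 205·m + 33·b = 158;  33·m + 7·b = 26.
Determinant 205·7 − 33² = 346.
m = (158·7 − 33·26)/346 = 124/173; b = (205·26 − 33·158)/346 = 58/173.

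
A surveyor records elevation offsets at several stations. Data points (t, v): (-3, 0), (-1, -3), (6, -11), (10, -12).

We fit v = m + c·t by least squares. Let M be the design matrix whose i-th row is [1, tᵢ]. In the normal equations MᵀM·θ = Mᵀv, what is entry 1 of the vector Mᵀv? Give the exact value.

-26

Entry 1 ↔ basis 1, so (Mᵀv)_{1} = Σᵢ vᵢ = (1)·(0) + (1)·(-3) + (1)·(-11) + (1)·(-12) = -26.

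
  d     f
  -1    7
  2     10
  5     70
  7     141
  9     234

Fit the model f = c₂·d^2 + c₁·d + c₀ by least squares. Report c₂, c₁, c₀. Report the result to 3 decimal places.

AᵀA·[c₂, c₁, c₀]ᵀ = Aᵀf reads: 9604·c₂ + 1204·c₁ + 160·c₀ = 27660;  1204·c₂ + 160·c₁ + 22·c₀ = 3456;  160·c₂ + 22·c₁ + 5·c₀ = 462.
Solving the 3×3 system (Gaussian elimination) gives c₂ = 5321/1739, c₁ = -2936/1739, c₀ = 90/47.

c₂ = 3.060, c₁ = -1.688, c₀ = 1.915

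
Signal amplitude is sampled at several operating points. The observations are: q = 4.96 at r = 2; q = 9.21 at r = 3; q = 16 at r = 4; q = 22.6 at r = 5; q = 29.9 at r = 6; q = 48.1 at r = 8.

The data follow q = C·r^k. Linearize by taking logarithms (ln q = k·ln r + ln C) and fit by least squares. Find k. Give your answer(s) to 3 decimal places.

k = 1.651

Taking logs, ln q = k·ln r + ln C, so regress ln q on ln r.
Σln r = 8.6587, Σ(ln r)² = 13.7340, Σln q = 16.9834, Σln r·ln q = 26.5534.
Equations: 13.7340·k + 8.6587·ln C = 26.5534;  8.6587·k + 6·ln C = 16.9834.
Slope k = (n·Σln r·ln q − Σln r·Σln q)/(n·Σ(ln r)² − (Σln r)²) = (6·26.5534 − 8.6587·16.9834)/7.4309 = 1.65077; ln C = (Σln q − k·Σln r)/n = 0.44832.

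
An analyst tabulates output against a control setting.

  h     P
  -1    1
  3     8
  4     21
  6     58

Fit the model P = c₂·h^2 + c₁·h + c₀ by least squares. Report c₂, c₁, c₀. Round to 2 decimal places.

Normal-equation sums: Σh^2·h^2 = 1634, Σh^2·h = 306, Σh^2 = 62, Σh·h = 62, Σh = 12, Σ1 = 4.
Right-hand side: Σh^2·P = 2497, Σh·P = 455, ΣP = 88.
Solving the 3×3 system (Gaussian elimination) gives c₂ = 3269/1549, c₁ = -7417/3098, c₀ = -5466/1549.

c₂ = 2.11, c₁ = -2.39, c₀ = -3.53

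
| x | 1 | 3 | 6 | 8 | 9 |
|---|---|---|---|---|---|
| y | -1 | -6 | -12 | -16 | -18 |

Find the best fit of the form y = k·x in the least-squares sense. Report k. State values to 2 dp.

Entries of AᵀA: Σx·x = 191.
For Aᵀy: Σx·y = -381.
Hence k = -381 / 191 ≈ -1.99476.

k = -1.99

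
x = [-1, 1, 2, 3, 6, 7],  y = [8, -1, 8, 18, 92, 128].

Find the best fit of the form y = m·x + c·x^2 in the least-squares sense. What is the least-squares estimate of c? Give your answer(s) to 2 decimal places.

c = 3.07

Compute the Gram sums: Σx·x = 100, Σx·x^2 = 594, Σx^2·x^2 = 3796.
Right-hand side: Σx·y = 1509, Σx^2·y = 9785.
Normal equations: [[100, 594]; [594, 3796]]·[m, c]ᵀ = [1509, 9785]ᵀ.
Eliminating c: 3796·(row 1) − 594·(row 2) gives 26764·m = 3796·1509 − 594·9785 = -84126, so m = -42063/13382.
Then c = (9785 − 594·(-42063/13382))/3796 = 41077/13382.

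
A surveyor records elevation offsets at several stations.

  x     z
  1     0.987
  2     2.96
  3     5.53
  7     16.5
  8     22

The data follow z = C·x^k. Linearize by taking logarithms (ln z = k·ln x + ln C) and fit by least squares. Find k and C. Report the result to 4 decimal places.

k = 1.4583, C = 1.0395

Let Y = ln z. Fitting Y = k·ln x + ln C by least squares:
XᵀX = [[9.7980, 5.8171]; [5.8171, 5]], rhs = [14.5138, 8.6767]ᵀ  (here Σln x = 5.8171, Σ(ln x)² = 9.7980, Σln z = 8.6767, Σln x·ln z = 14.5138).
Δ = 9.7980·5 − (5.8171)² = 15.1514; k = (14.5138·5 − 5.8171·8.6767)/15.1514 = 1.45831, ln C = (9.7980·8.6767 − 5.8171·14.5138)/15.1514 = 0.03871, so C = exp(0.03871) = 1.03947.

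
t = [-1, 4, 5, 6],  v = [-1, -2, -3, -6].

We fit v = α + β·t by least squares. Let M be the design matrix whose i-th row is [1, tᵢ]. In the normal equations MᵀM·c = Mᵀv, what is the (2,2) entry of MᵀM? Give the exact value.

Row 2 ↔ basis t, column 2 ↔ basis t, so (MᵀM)_{2,2} = Σᵢ (t)·(t) = (-1)·(-1) + (4)·(4) + (5)·(5) + (6)·(6) = 78.

78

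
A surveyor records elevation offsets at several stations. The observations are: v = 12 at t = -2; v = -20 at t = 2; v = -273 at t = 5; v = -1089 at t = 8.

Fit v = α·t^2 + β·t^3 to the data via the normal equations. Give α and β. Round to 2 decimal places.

With design matrix X, XᵀX = [[4753, 35893]; [35893, 277897]] and Xᵀv = [-76553, -591949]ᵀ.
Δ = 4753·277897 − 35893² = 32536992.
α = ((-76553)·277897 − 35893·(-591949))/32536992 = -844487/1016781; β = (4753·(-591949) − 35893·(-76553))/32536992 = -2056774/1016781.

α = -0.83, β = -2.02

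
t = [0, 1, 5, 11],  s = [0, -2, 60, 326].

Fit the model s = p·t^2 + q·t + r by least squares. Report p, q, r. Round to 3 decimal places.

p = 2.938, q = -2.581, r = -0.992

Normal-equation sums: Σt^2·t^2 = 15267, Σt^2·t = 1457, Σt^2 = 147, Σt·t = 147, Σt = 17, Σ1 = 4.
For Aᵀs: Σt^2·s = 40944, Σt·s = 3884, Σs = 384.
Normal equations: [[15267, 1457, 147]; [1457, 147, 17]; [147, 17, 4]]·[p, q, r]ᵀ = [40944, 3884, 384]ᵀ.
Inverting the 3×3 Gram matrix, [p, q, r]ᵀ = [26293/8950, -23103/8950, -888/895]ᵀ.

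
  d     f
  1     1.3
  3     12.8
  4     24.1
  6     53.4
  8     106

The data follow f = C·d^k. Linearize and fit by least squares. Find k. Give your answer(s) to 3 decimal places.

k = 2.103

With ln fᵢ as the transformed response and ln dᵢ as the regressor:
Σln d = 6.3561, Σ(ln d)² = 10.6632, Σln f = 14.6353, Σln d·ln f = 24.0370.
Equations: 10.6632·k + 6.3561·ln C = 24.0370;  6.3561·k + 5·ln C = 14.6353.
Δ = 10.6632·5 − (6.3561)² = 12.9161; k = (24.0370·5 − 6.3561·14.6353)/12.9161 = 2.10292, ln C = (10.6632·14.6353 − 6.3561·24.0370)/12.9161 = 0.25378.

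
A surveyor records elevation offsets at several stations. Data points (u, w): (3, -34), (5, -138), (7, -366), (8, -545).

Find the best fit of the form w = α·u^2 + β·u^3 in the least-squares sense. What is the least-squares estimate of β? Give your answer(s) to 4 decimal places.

From the data, Σu^2·u^2 = 7203, Σu^2·u^3 = 52943, Σu^3·u^3 = 396147.
And Σu^2·w = -56570, Σu^3·w = -422746.
So AᵀA·[α, β]ᵀ = Aᵀw: [[7203, 52943]; [52943, 396147]]·[α, β]ᵀ = [-56570, -422746]ᵀ.
Eliminating β: 396147·(row 1) − 52943·(row 2) gives 50485592·α = 396147·(-56570) − 52943·(-422746) = -28594312, so α = -3574289/6310699.
Then β = ((-422746) − 52943·(-3574289/6310699))/396147 = -6256741/6310699.

β = -0.9914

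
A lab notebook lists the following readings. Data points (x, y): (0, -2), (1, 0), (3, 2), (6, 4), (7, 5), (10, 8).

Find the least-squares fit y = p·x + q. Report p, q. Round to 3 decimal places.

Entries of AᵀA: Σx·x = 195, Σx = 27, Σ1 = 6.
For Aᵀy: Σx·y = 145, Σy = 17.
Determinant 195·6 − 27² = 441.
p = (145·6 − 27·17)/441 = 137/147; q = (195·17 − 27·145)/441 = -200/147.

p = 0.932, q = -1.361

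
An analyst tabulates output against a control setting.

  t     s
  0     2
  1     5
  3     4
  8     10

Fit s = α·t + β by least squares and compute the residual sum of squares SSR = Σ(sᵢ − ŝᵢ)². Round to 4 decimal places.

SSR = 4.3289

With design matrix A, AᵀA = [[74, 12]; [12, 4]] and Aᵀs = [97, 21]ᵀ.
det = 74·4 − 12² = 152.
α = (97·4 − 12·21)/152 = 17/19; β = (74·21 − 12·97)/152 = 195/76.
Residuals: -43/76, 117/76, -5/4, 21/76; SSR = 329/76.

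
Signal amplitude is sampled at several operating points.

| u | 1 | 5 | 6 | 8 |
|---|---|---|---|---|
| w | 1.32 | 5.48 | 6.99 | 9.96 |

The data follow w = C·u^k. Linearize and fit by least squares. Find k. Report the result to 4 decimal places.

k = 0.9470

Let Y = ln w. Fitting Y = k·ln u + ln C by least squares:
Σln u = 5.4806, Σ(ln u)² = 10.1248, Σln w = 6.2218, Σln u·ln w = 11.0016.
Normal system: [[10.1248, 5.4806]; [5.4806, 4]]·[k, ln C]ᵀ = [11.0016, 6.2218]ᵀ.
Δ = 10.1248·4 − (5.4806)² = 10.4617; k = (11.0016·4 − 5.4806·6.2218)/10.4617 = 0.94699, ln C = (10.1248·6.2218 − 5.4806·11.0016)/10.4617 = 0.25792.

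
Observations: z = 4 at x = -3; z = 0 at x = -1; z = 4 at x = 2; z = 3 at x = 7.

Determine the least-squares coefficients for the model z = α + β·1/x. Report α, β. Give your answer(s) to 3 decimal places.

With design matrix M, MᵀM = [[4, -29/42]; [-29/42, 2437/1764]] and Mᵀz = [11, 23/21]ᵀ.
Eliminating β: (2437/1764)·(row 1) − (-29/42)·(row 2) gives (2969/588)·α = (2437/1764)·11 − (-29/42)·(23/21) = 28141/1764, so α = 28141/8907.
Then β = ((23/21) − (-29/42)·(28141/8907))/(2437/1764) = 7042/2969.

α = 3.159, β = 2.372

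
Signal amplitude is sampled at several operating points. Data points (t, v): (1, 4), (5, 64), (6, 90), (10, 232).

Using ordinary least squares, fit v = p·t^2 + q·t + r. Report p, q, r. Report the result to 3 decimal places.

p = 2.050, q = 2.791, r = -0.878

With design matrix A, AᵀA = [[11922, 1342, 162]; [1342, 162, 22]; [162, 22, 4]] and Aᵀv = [28044, 3184, 390]ᵀ.
Inverting the 3×3 Gram matrix, [p, q, r]ᵀ = [41/20, 2289/820, -36/41]ᵀ.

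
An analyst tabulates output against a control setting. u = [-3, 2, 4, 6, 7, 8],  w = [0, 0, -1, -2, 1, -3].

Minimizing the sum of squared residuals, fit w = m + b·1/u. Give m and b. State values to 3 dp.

From the data, Σ1 = 6, Σ1/u = 143/168, Σ1/u·1/u = 13757/28224.
And Σw = -5, Σ1/u·w = -137/168.
AᵀA·[m, b]ᵀ = Aᵀw becomes [[6, 143/168]; [143/168, 13757/28224]]·[m, b]ᵀ = [-5, -137/168]ᵀ.
det = 6·(13757/28224) − (143/168)² = 62093/28224.
m = ((-5)·(13757/28224) − (143/168)·(-137/168))/(62093/28224) = -49194/62093; b = (6·(-137/168) − (143/168)·(-5))/(62093/28224) = -17976/62093.

m = -0.792, b = -0.290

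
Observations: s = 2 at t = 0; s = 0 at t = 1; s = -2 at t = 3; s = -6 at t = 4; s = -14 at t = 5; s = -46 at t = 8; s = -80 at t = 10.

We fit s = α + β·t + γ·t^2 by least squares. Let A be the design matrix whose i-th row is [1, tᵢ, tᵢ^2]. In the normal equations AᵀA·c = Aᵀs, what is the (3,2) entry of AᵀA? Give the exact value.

1729

Row 3 ↔ basis t^2, column 2 ↔ basis t, so (AᵀA)_{3,2} = Σᵢ (t^2)·(t) = (0)·(0) + (1)·(1) + (9)·(3) + (16)·(4) + (25)·(5) + (64)·(8) + (100)·(10) = 1729.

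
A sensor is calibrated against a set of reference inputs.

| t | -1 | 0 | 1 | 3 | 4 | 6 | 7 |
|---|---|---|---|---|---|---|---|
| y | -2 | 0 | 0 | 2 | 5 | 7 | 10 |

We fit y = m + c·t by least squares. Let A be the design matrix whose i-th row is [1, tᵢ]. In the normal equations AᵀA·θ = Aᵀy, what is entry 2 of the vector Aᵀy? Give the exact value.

140

Entry 2 ↔ basis t, so (Aᵀy)_{2} = Σᵢ (t)·yᵢ = (-1)·(-2) + (0)·(0) + (1)·(0) + (3)·(2) + (4)·(5) + (6)·(7) + (7)·(10) = 140.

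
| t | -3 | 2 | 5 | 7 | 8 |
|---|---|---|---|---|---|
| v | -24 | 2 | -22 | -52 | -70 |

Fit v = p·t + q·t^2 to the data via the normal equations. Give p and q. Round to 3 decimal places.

From the data, Σt·t = 151, Σt·t^2 = 961, Σt^2·t^2 = 7219.
Moment sums: Σt·v = -958, Σt^2·v = -7786.
Normal equations: [[151, 961]; [961, 7219]]·[p, q]ᵀ = [-958, -7786]ᵀ.
Δ = 151·7219 − 961² = 166548.
p = ((-958)·7219 − 961·(-7786))/166548 = 47212/13879; q = (151·(-7786) − 961·(-958))/166548 = -21254/13879.

p = 3.402, q = -1.531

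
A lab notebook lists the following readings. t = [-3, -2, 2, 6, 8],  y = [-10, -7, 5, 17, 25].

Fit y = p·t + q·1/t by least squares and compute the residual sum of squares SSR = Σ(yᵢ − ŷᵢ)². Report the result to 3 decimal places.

AᵀA·[p, q]ᵀ = Aᵀy reads: 117·p + 5·q = 356;  5·p + (377/576)·q = 367/24.
Eliminating q: (377/576)·(row 1) − 5·(row 2) gives (3301/64)·p = (377/576)·356 − 5·(367/24) = 22543/144, so p = 90172/29709.
Then q = ((367/24) − 5·(90172/29709))/(377/576) = 584/3301.
Residuals: -2758/3301, -24991/29709, -34427/29709, -4095/3301, 20692/29709; SSR = 141787/29709.

SSR = 4.773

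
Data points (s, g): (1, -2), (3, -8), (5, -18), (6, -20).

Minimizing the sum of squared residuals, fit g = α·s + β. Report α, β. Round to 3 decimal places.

α = -3.797, β = 2.237

Sums needed: Σs·s = 71, Σs = 15, Σ1 = 4.
Moment sums: Σs·g = -236, Σg = -48.
Δ = 71·4 − 15² = 59.
α = ((-236)·4 − 15·(-48))/59 = -224/59; β = (71·(-48) − 15·(-236))/59 = 132/59.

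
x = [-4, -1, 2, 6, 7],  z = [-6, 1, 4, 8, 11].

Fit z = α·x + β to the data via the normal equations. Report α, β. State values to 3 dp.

Compute the Gram sums: Σx·x = 106, Σx = 10, Σ1 = 5.
Moment sums: Σx·z = 156, Σz = 18.
AᵀA·[α, β]ᵀ = Aᵀz becomes [[106, 10]; [10, 5]]·[α, β]ᵀ = [156, 18]ᵀ.
Eliminating β: 5·(row 1) − 10·(row 2) gives 430·α = 5·156 − 10·18 = 600, so α = 60/43.
Then β = (18 − 10·(60/43))/5 = 174/215.

α = 1.395, β = 0.809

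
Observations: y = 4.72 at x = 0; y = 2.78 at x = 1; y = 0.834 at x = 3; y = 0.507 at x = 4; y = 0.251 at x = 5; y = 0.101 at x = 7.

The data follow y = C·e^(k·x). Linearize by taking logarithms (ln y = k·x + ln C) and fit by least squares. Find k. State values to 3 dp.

Taking logs, ln y = k·x + ln C, so regress ln y on x.
Over the data: Σx = 20.0000, Σ(x)² = 100.0000, Σln y = -1.9614, Σx·ln y = -25.1990.
Normal system: [[100.0000, 20.0000]; [20.0000, 6]]·[k, ln C]ᵀ = [-25.1990, -1.9614]ᵀ.
Δ = 100.0000·6 − (20.0000)² = 200.0000; k = (-25.1990·6 − 20.0000·-1.9614)/200.0000 = -0.55983, ln C = (100.0000·-1.9614 − 20.0000·-25.1990)/200.0000 = 1.53918.

k = -0.560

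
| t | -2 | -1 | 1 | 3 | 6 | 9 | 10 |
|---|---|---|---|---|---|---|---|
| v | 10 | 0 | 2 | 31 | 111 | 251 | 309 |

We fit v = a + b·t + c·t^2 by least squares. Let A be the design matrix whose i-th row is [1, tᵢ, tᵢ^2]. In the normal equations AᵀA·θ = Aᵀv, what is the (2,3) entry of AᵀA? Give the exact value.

1964

Row 2 ↔ basis t, column 3 ↔ basis t^2, so (AᵀA)_{2,3} = Σᵢ (t)·(t^2) = (-2)·(4) + (-1)·(1) + (1)·(1) + (3)·(9) + (6)·(36) + (9)·(81) + (10)·(100) = 1964.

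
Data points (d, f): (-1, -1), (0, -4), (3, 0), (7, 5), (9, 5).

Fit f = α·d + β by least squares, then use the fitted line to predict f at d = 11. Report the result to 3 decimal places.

f̂ = 7.199

Normal-equation sums: Σd·d = 140, Σd = 18, Σ1 = 5.
And Σd·f = 81, Σf = 5.
XᵀX·[α, β]ᵀ = Xᵀf becomes [[140, 18]; [18, 5]]·[α, β]ᵀ = [81, 5]ᵀ.
Δ = 140·5 − 18² = 376.
α = (81·5 − 18·5)/376 = 315/376; β = (140·5 − 18·81)/376 = -379/188.
At d = 11: f̂ = (315/376)·(11) + (-379/188)·(1) = 2707/376.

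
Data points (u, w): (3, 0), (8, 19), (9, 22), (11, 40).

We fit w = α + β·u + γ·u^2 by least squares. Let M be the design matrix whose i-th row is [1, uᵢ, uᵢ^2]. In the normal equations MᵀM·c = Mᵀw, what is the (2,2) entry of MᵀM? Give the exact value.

275

Row 2 ↔ basis u, column 2 ↔ basis u, so (MᵀM)_{2,2} = Σᵢ (u)·(u) = (3)·(3) + (8)·(8) + (9)·(9) + (11)·(11) = 275.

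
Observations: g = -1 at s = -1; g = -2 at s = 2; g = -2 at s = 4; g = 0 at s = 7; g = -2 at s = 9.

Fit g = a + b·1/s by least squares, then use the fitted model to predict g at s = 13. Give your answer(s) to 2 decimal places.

The normal equations are: 5·a + (1/252)·b = -7;  (1/252)·a + (85429/63504)·b = -13/18.
(Σ1 = 5, Σ1/s = 1/252, Σ1/s·1/s = 85429/63504, Σg = -7, Σ1/s·g = -13/18.)
Determinant 5·(85429/63504) − (1/252)² = 53393/7938.
a = ((-7)·(85429/63504) − (1/252)·(-13/18))/(53393/7938) = -597821/427144; b = (5·(-13/18) − (1/252)·(-7))/(53393/7938) = -56889/106786.
At s = 13: ĝ = (-597821/427144)·(1) + (-56889/106786)·(1/13) = -7999229/5552872.

ĝ = -1.44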